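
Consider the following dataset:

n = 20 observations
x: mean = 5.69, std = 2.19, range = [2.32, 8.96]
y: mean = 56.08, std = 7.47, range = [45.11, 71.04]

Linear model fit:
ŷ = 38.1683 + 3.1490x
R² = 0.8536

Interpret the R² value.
R² = 0.8536 means 85.36% of the variation in y is explained by the linear relationship with x. This indicates a strong fit.

R² = 1 − SS_res/SS_tot compares the residual scatter to the total scatter of y about its mean.

Here R² = 0.8536:
- Explained: 85.36% of the variation in y
- Unexplained (residual): 100% − 85.36% = 14.64%
- Rule of thumb (below 0.3 weak; 0.3 to below 0.7 moderate; 0.7 and above strong) → strong

Calculation: R² = 1 − (SS_res / SS_tot), where SS_res is the sum of squared residuals and SS_tot the total sum of squares.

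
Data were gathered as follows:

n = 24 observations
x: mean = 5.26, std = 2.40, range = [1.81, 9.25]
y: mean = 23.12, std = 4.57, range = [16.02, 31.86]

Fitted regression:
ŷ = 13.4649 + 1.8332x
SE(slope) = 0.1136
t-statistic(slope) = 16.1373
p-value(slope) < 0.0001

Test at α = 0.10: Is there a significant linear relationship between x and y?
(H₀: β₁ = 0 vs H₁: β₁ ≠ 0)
Since p-value < 0.0001 < α = 0.10, reject H₀ — the slope is significantly different from 0.

Hypothesis test for the slope coefficient:

H₀: β₁ = 0 (no linear relationship)
H₁: β₁ ≠ 0 (linear relationship exists)

Test statistic: t = β̂₁ / SE(β̂₁) = 1.8332 / 0.1136 = 16.1373

p < 0.0001: how often a slope estimate this far from 0 (in SE units) would arise by chance if β₁ were truly 0.

Decision rule: reject H₀ if p-value < α.
p-value < 0.0001 < α = 0.10 → reject H₀.

Conclusion: the linear association between x and y is significant at the 10% level.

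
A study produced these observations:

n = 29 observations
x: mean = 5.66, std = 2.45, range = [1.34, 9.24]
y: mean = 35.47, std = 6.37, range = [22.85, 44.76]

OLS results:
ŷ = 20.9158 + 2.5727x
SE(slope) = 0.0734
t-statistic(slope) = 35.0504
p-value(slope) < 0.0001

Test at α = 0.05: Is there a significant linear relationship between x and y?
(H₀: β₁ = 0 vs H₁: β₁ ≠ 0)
Reject H₀: p-value < 0.0001 < α = 0.05. The linear relationship is significant at the 5% level.

Hypothesis test for the slope coefficient:

H₀: β₁ = 0 (no linear relationship)
H₁: β₁ ≠ 0 (linear relationship exists)

Test statistic: t = β̂₁ / SE(β̂₁) = 2.5727 / 0.0734 = 35.0504

The p-value (<0.0001) is the probability, under H₀, of a t-statistic at least as extreme as |t| = 35.0504 (two-sided, df = n − 2 = 27).

Decision rule: reject H₀ if p-value < α.
p-value < 0.0001 < α = 0.05 → reject H₀.

Conclusion: the linear association between x and y is significant at the 5% level.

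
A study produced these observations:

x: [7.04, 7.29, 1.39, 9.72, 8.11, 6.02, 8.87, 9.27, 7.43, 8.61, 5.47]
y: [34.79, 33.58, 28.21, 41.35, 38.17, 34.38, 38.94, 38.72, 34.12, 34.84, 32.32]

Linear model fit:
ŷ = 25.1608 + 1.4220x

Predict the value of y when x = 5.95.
ŷ = 33.6217

Plug x = 5.95 into the fitted line:

ŷ = 25.1608 + 1.4220 × 5.95
ŷ = 25.1608 + 8.4609
ŷ = 33.6217

This is a point prediction; actual observations scatter around it by roughly the residual standard deviation.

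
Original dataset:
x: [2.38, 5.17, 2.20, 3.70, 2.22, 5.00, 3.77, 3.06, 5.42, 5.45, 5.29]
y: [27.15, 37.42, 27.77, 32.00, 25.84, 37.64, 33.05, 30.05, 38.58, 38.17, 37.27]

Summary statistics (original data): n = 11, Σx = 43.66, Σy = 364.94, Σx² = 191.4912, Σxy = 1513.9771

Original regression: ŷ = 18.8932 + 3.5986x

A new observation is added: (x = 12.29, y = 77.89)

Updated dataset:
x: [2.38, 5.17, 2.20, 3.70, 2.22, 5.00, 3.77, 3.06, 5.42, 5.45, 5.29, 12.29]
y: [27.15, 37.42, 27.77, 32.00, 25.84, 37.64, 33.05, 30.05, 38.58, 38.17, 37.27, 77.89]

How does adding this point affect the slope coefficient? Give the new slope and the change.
New slope β₁ = 4.9781 versus 3.5986 before: a change of +1.3795 (+38.3%).

x = 12.29 lies well outside the original x-range [2.20, 5.45] (x̄ ≈ 3.97), so this observation has high leverage and can move the slope substantially.

Step 1: Update the sums with the new point (n goes from 11 to 12)
Σx  = 43.66 + 12.29 = 55.95
Σy  = 364.94 + 77.89 = 442.83
Σx² = 191.4912 + 12.29² = 191.4912 + 151.0441 = 342.5353
Σxy = 1513.9771 + 12.29×77.89 = 1513.9771 + 957.2681 = 2471.2452

Step 2: Recompute the slope with b₁ = (nΣxy − ΣxΣy) / (nΣx² − (Σx)²)
Numerator   = 12×2471.2452 − 55.95×442.83 = 29654.9424 − 24776.3385 = 4878.6039
Denominator = 12×342.5353 − 55.95² = 4110.4236 − 3130.4025 = 980.0211
b₁(new) = 4878.6039 / 980.0211 = 4.9781

(Same formula on the original sums: (11×1513.9771 − 43.66×364.94) / (11×191.4912 − 43.66²) = 720.4677 / 200.2076 = 3.5986, matching the given fit.)

Step 3: Change in slope
Δβ₁ = 4.9781 − 3.5986 = +1.3795
Relative change = +1.3795 / 3.5986 × 100% = +38.3%
→ the slope increases when the point is added.

Because the point sits above the extension of the original line at a high-leverage x, it tilts the fit up.
In practice: refit with and without it and report both if conclusions differ; check such a point for data-entry or measurement error.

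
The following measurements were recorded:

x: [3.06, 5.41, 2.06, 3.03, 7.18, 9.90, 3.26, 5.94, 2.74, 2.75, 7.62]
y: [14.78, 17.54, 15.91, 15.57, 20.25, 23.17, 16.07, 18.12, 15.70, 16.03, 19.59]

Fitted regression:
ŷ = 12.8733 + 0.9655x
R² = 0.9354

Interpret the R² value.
The model explains 93.54% of the variance in y (R² = 0.9354), leaving 6.46% unexplained; the fit is strong.

R² = 1 − SS_res/SS_tot compares the residual scatter to the total scatter of y about its mean.

Here R² = 0.9354:
- Explained: 93.54% of the variation in y
- Unexplained (residual): 100% − 93.54% = 6.46%
- Rule of thumb (below 0.3 weak; 0.3 to below 0.7 moderate; 0.7 and above strong) → strong

Calculation: R² = 1 − (SS_res / SS_tot), where SS_res is the sum of squared residuals and SS_tot the total sum of squares.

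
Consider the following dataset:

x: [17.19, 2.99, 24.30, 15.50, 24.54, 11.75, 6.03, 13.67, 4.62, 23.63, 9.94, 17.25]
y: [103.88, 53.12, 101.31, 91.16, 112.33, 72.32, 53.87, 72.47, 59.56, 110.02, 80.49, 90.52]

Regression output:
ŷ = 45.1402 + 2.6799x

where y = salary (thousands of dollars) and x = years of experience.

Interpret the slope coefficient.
For each additional year of experience, predicted salary increases by approximately 2.6799 thousand dollars.

β₁ = 2.6799 is the change in predicted salary (thousand dollars) per additional year of experience.

Interpretation:
- Experience up by 1 year → predicted salary increases by 2.6799 thousand dollars
- This is a linear approximation: the same per-unit change is assumed across the whole observed x range

The intercept β₀ = 45.1402 is the predicted salary when experience = 0; since the smallest observed x is 2.99, this is an extrapolation and mainly anchors the line.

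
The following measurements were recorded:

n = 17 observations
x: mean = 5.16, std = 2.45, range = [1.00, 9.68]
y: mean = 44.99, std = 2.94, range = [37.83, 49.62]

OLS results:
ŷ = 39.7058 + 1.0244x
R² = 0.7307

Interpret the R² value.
The model explains 73.07% of the variance in y (R² = 0.7307), leaving 26.93% unexplained; the fit is strong.

The coefficient of determination R² is the fraction of the total variation in y that the fitted line accounts for.

Here R² = 0.7307:
- Explained: 73.07% of the variation in y
- Unexplained (residual): 100% − 73.07% = 26.93%
- Rule of thumb (below 0.3 weak; 0.3 to below 0.7 moderate; 0.7 and above strong) → strong

Equivalently, for simple linear regression R² = r², so |r| = √0.7307 ≈ 0.8548.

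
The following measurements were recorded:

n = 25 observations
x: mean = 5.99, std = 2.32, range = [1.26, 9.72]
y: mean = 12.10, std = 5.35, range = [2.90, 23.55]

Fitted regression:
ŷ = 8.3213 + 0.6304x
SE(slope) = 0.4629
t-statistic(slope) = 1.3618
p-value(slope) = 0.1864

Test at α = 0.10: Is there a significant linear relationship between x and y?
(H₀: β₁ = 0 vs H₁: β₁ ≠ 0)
p-value = 0.1864 ≥ α = 0.10, so we fail to reject H₀. The relationship is not significant.

Hypothesis test for the slope coefficient:

H₀: β₁ = 0 (no linear relationship)
H₁: β₁ ≠ 0 (linear relationship exists)

Test statistic: t = β̂₁ / SE(β̂₁) = 0.6304 / 0.4629 = 1.3618

p = 0.1864: how often a slope estimate this far from 0 (in SE units) would arise by chance if β₁ were truly 0.

Decision rule: reject H₀ if p-value < α.
p-value = 0.1864 ≥ α = 0.10 → fail to reject H₀.

Conclusion: the linear association between x and y is not significant at the 10% level.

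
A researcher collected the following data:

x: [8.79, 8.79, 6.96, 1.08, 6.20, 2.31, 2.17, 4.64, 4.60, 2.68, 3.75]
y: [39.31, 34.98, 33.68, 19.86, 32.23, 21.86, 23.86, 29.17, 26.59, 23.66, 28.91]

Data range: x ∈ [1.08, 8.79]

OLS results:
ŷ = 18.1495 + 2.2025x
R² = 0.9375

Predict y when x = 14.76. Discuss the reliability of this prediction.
ŷ = 50.6584, but this is extrapolation (above the data range [1.08, 8.79]) and may be unreliable.

Prediction calculation:
ŷ = 18.1495 + 2.2025 × 14.76
ŷ = 50.6584

Reliability:
- Data range: x ∈ [1.08, 8.79]
- Prediction point: x = 14.76 is 5.97 units above the observed range → this is EXTRAPOLATION, not interpolation

Why that matters here:
- The linear relationship may not hold outside the observed range
- There are no observations near this x to validate the fitted line there

Report the number if required, but flag clearly that it is an extrapolation.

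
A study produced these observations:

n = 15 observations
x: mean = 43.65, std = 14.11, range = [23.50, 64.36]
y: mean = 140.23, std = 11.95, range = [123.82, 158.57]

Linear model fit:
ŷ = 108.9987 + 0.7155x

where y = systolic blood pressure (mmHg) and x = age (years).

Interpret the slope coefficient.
On average, blood pressure is about 0.7155 mmHg higher for every extra year of age.

The slope β₁ = 0.7155 gives the rate at which the fitted blood pressure changes with age.

Interpretation:
- Age up by 1 year → predicted blood pressure increases by 0.7155 mmHg
- This is a linear approximation: the same per-unit change is assumed across the whole observed x range
- The slope describes association in these data, not necessarily a causal effect

(β₀ = 108.9987 is the fitted value at x = 0 and is not part of the slope interpretation.)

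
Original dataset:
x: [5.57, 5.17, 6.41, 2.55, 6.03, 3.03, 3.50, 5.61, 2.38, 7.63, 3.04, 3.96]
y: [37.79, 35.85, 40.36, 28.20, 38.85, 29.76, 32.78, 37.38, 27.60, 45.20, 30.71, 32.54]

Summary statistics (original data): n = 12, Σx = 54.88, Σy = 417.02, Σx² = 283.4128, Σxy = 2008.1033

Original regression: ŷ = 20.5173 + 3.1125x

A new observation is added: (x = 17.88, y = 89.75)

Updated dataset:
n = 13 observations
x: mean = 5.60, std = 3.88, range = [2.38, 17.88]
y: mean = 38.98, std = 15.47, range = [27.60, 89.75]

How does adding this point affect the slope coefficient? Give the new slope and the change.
New slope β₁ = 3.9642 versus 3.1125 before: a change of +0.8517 (+27.4%).

x = 17.88 lies well outside the original x-range [2.38, 7.63] (x̄ ≈ 4.57), so this observation has high leverage and can move the slope substantially.

Step 1: Update the sums with the new point (n goes from 12 to 13)
Σx  = 54.88 + 17.88 = 72.76
Σy  = 417.02 + 89.75 = 506.77
Σx² = 283.4128 + 17.88² = 283.4128 + 319.6944 = 603.1072
Σxy = 2008.1033 + 17.88×89.75 = 2008.1033 + 1604.7300 = 3612.8333

Step 2: Recompute the slope with b₁ = (nΣxy − ΣxΣy) / (nΣx² − (Σx)²)
Numerator   = 13×3612.8333 − 72.76×506.77 = 46966.8329 − 36872.5852 = 10094.2477
Denominator = 13×603.1072 − 72.76² = 7840.3936 − 5294.0176 = 2546.3760
b₁(new) = 10094.2477 / 2546.3760 = 3.9642

(Same formula on the original sums: (12×2008.1033 − 54.88×417.02) / (12×283.4128 − 54.88²) = 1211.1820 / 389.1392 = 3.1125, matching the given fit.)

Step 3: Change in slope
Δβ₁ = 3.9642 − 3.1125 = +0.8517
Relative change = +0.8517 / 3.1125 × 100% = +27.4%
→ the slope increases when the point is added.

A high-leverage point only changes the slope if it is off the original line; here y = 89.75 is above the original trend, so the slope increases.
In practice: investigate whether it comes from the same population as the rest of the sample; check such a point for data-entry or measurement error.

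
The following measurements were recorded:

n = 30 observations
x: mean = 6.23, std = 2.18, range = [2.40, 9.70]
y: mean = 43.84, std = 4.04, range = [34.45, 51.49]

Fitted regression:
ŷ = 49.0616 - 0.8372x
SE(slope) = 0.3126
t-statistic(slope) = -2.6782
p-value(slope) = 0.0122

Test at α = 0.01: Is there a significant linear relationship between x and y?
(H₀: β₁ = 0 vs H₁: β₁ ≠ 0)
Since p-value = 0.0122 ≥ α = 0.01, fail to reject H₀ — the slope is not significantly different from 0.

Hypothesis test for the slope coefficient:

H₀: β₁ = 0 (no linear relationship)
H₁: β₁ ≠ 0 (linear relationship exists)

Test statistic: t = β̂₁ / SE(β̂₁) = -0.8372 / 0.3126 = -2.6782

The p-value (0.0122) is the probability, under H₀, of a t-statistic at least as extreme as |t| = 2.6782 (two-sided, df = n − 2 = 28).

Decision rule: reject H₀ if p-value < α.
p-value = 0.0122 ≥ α = 0.01 → fail to reject H₀.

Conclusion: the linear association between x and y is not significant at the 1% level.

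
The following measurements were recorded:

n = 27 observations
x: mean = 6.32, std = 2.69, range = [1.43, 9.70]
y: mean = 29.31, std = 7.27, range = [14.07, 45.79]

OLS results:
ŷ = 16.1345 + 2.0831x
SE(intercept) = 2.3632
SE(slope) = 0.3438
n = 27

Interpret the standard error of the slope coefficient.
SE(β̂₁) = 0.3438 is the estimated standard deviation of the slope estimate across repeated samples; relative to β̂₁ = 2.0831 that is 16.5%, a precise estimate.

SE(β̂₁) = s / √Sxx, where s is the residual standard deviation and Sxx = Σ(x − x̄)². It is the yardstick for how far β̂₁ = 2.0831 could plausibly be from the true slope.

Relative precision:
- SE / |β̂₁| = 0.3438 / 2.0831 = 16.5%
- Rule of thumb (under 20%: precise; 20% to under 50%: moderately precise; 50% or more: imprecise) → precise

Link to the t-test: t = β̂₁ / SE(β̂₁) = 2.0831 / 0.3438 = 6.0590, the statistic for H₀: β₁ = 0.

What drives SE(β̂₁): more residual scatter → larger SE.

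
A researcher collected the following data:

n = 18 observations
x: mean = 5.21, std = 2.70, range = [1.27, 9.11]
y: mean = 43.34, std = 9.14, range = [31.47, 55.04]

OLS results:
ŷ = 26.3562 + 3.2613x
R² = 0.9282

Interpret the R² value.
R² = 0.9282 means 92.82% of the variation in y is explained by the linear relationship with x. This indicates a strong fit.

R² (coefficient of determination) measures the proportion of variance in y explained by the regression model.

Here R² = 0.9282:
- Explained: 92.82% of the variation in y
- Unexplained (residual): 100% − 92.82% = 7.18%
- Rule of thumb (below 0.3 weak; 0.3 to below 0.7 moderate; 0.7 and above strong) → strong

Note: R² never decreases when predictors are added, so it should not be used alone to compare models of different size.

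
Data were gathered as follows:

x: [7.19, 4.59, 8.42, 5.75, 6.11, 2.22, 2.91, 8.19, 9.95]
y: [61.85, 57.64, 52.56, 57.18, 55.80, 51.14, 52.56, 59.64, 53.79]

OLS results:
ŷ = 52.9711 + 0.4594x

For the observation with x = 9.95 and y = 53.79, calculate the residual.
Residual = -3.7521

The residual is the difference between the actual value and the predicted value:

Residual = y - ŷ

Step 1: Calculate predicted value
ŷ = 52.9711 + 0.4594 × 9.95
ŷ = 57.5421

Step 2: Calculate residual
Residual = 53.79 - 57.5421
Residual = -3.7521

The residual is negative, so the observed y = 53.79 sits below the regression line (the line overestimates it by 3.7521).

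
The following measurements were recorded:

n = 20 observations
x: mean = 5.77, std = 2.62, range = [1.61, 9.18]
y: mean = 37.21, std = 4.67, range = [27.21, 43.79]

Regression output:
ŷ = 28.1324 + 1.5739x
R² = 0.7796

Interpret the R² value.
R² = 0.7796 means 77.96% of the variation in y is explained by the linear relationship with x. This indicates a strong fit.

The coefficient of determination R² is the fraction of the total variation in y that the fitted line accounts for.

Here R² = 0.7796:
- Explained: 77.96% of the variation in y
- Unexplained (residual): 100% − 77.96% = 22.04%
- Rule of thumb (below 0.3 weak; 0.3 to below 0.7 moderate; 0.7 and above strong) → strong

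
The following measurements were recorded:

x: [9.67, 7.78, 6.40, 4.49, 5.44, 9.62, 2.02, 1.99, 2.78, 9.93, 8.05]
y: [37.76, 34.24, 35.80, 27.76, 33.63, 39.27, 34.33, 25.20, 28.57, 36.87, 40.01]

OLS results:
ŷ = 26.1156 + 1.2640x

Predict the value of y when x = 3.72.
ŷ = 30.8177

x = 3.72 lies inside the observed range [1.99, 9.93], so the fitted equation applies directly:

ŷ = 26.1156 + 1.2640 × 3.72
ŷ = 26.1156 + 4.7021
ŷ = 30.8177

This is a point prediction; actual observations scatter around it by roughly the residual standard deviation.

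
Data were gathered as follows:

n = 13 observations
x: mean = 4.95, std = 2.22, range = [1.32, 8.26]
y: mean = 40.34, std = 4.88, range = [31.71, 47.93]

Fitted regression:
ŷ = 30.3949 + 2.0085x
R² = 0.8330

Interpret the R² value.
The model explains 83.30% of the variance in y (R² = 0.8330), leaving 16.70% unexplained; the fit is strong.

R² (coefficient of determination) measures the proportion of variance in y explained by the regression model.

Here R² = 0.8330:
- Explained: 83.30% of the variation in y
- Unexplained (residual): 100% − 83.30% = 16.70%
- Rule of thumb (below 0.3 weak; 0.3 to below 0.7 moderate; 0.7 and above strong) → strong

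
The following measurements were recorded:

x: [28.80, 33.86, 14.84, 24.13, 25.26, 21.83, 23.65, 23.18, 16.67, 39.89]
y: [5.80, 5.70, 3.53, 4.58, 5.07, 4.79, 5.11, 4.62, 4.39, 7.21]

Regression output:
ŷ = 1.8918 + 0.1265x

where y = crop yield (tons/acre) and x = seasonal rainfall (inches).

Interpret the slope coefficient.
An increase of one inch in rainfall is associated with a 0.1265 tons/acre increase in predicted crop yield.

The slope coefficient β₁ = 0.1265 represents the marginal effect of rainfall on crop yield.

Interpretation:
- Rainfall up by 1 inch → predicted crop yield increases by 0.1265 tons/acre
- The effect is assumed constant over the observed range of x (linearity)
- The sign (+) gives the direction; the magnitude 0.1265 gives the size of the effect per inch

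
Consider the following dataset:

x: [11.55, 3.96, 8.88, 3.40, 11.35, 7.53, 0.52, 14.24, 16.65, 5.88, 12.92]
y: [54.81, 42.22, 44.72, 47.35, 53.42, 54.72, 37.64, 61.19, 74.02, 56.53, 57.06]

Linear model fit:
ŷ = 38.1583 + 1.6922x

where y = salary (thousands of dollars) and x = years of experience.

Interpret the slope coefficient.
For each additional year of experience, predicted salary increases by approximately 1.6922 thousand dollars.

The slope β₁ = 1.6922 gives the rate at which the fitted salary changes with experience.

Interpretation:
- Experience up by 1 year → predicted salary increases by 1.6922 thousand dollars
- This is a linear approximation: the same per-unit change is assumed across the whole observed x range

The intercept β₀ = 38.1583 is the predicted salary when experience = 0; since the smallest observed x is 0.52, this is an extrapolation and mainly anchors the line.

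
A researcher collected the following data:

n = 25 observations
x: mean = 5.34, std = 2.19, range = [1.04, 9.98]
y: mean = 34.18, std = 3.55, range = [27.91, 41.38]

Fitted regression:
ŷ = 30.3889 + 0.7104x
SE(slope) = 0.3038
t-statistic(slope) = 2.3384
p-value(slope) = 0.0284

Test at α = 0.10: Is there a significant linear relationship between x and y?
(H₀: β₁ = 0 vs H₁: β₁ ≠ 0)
Since p-value = 0.0284 < α = 0.10, reject H₀ — the slope is significantly different from 0.

Hypothesis test for the slope coefficient:

H₀: β₁ = 0 (no linear relationship)
H₁: β₁ ≠ 0 (linear relationship exists)

Test statistic: t = β̂₁ / SE(β̂₁) = 0.7104 / 0.3038 = 2.3384

p = 0.0284: how often a slope estimate this far from 0 (in SE units) would arise by chance if β₁ were truly 0.

Decision rule: reject H₀ if p-value < α.
p-value = 0.0284 < α = 0.10 → reject H₀.

Conclusion: the linear association between x and y is significant at the 10% level.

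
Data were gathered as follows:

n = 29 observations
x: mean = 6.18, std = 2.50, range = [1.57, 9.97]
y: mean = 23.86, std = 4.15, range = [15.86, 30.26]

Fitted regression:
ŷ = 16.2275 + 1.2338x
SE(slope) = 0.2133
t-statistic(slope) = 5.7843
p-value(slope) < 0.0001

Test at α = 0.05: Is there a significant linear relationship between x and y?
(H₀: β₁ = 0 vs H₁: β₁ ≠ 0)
Reject H₀: p-value < 0.0001 < α = 0.05. The linear relationship is significant at the 5% level.

Hypothesis test for the slope coefficient:

H₀: β₁ = 0 (no linear relationship)
H₁: β₁ ≠ 0 (linear relationship exists)

Test statistic: t = β̂₁ / SE(β̂₁) = 1.2338 / 0.2133 = 5.7843

p < 0.0001: how often a slope estimate this far from 0 (in SE units) would arise by chance if β₁ were truly 0.

Decision rule: reject H₀ if p-value < α.
p-value < 0.0001 < α = 0.05 → reject H₀.

Conclusion: the linear association between x and y is significant at the 5% level.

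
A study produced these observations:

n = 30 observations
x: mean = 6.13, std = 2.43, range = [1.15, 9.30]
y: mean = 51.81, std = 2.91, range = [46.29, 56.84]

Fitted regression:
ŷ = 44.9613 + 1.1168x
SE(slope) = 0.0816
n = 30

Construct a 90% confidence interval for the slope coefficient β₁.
The 90% CI for β₁ is (0.9780, 1.2556)

Confidence interval for the slope:

The 90% CI for β₁ is: β̂₁ ± t*(α/2, n-2) × SE(β̂₁)

Step 1: Find critical t-value
- Confidence level = 0.9
- Degrees of freedom = n - 2 = 30 - 2 = 28
- t*(α/2, 28) = 1.7011

Step 2: Calculate margin of error
Margin = 1.7011 × 0.0816 = 0.1388

Step 3: Construct interval
CI = 1.1168 ± 0.1388
CI = (0.9780, 1.2556)

Interpretation: intervals built this way capture the true β₁ in 90% of repeated samples; here the plausible range for the per-unit effect of x on y is 0.9780 to 1.2556.
Both endpoints are positive, so the data support a genuinely positive slope at this confidence level.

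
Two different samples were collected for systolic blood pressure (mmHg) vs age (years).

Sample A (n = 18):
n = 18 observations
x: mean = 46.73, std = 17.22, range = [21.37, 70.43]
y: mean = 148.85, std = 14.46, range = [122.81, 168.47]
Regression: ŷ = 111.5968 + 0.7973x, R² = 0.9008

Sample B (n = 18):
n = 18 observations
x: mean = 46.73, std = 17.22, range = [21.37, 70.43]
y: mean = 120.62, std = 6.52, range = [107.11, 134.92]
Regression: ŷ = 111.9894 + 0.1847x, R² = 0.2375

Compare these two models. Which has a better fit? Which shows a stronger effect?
Model A has the better fit (R² = 0.9008 vs 0.2375). Model A shows the stronger effect (|β₁| = 0.7973 vs 0.1847).

Model Comparison:

Goodness of fit (R²):
- Model A: R² = 0.9008 → 90.08% of variance in blood pressure explained
- Model B: R² = 0.2375 → 23.75% of variance in blood pressure explained
- 0.9008 > 0.2375 → Model A has the better fit

Effect size (slope magnitude):
- Model A: β₁ = 0.7973 → predicted blood pressure rises 0.7973 mmHg per additional year of age
- Model B: β₁ = 0.1847 → predicted blood pressure rises 0.1847 mmHg per additional year of age
- |0.7973| > |0.1847| → Model A shows the stronger marginal effect

Notes:
- R² measures how tightly points cluster around the line; β₁ measures how steep the line is — they answer different questions.
- A better fit (higher R²) doesn't necessarily mean a more important relationship.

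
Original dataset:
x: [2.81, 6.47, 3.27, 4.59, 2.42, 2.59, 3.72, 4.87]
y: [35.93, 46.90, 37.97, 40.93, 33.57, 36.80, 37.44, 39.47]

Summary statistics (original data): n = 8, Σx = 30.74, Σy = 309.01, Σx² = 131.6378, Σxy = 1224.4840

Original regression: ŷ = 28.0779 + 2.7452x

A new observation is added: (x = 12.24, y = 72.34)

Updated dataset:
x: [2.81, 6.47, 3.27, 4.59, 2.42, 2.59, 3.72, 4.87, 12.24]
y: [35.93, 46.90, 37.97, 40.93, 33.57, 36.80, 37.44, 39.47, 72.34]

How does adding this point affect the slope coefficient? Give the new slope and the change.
New slope β₁ = 3.7895 versus 2.7452 before: a change of +1.0443 (+38.0%).

The new point has HIGH LEVERAGE: x = 12.24 is far from the original mean x̄ = 30.74/8 ≈ 3.84 (original range [2.42, 6.47]).

Step 1: Update the sums with the new point (n goes from 8 to 9)
Σx  = 30.74 + 12.24 = 42.98
Σy  = 309.01 + 72.34 = 381.35
Σx² = 131.6378 + 12.24² = 131.6378 + 149.8176 = 281.4554
Σxy = 1224.4840 + 12.24×72.34 = 1224.4840 + 885.4416 = 2109.9256

Step 2: Recompute the slope with b₁ = (nΣxy − ΣxΣy) / (nΣx² − (Σx)²)
Numerator   = 9×2109.9256 − 42.98×381.35 = 18989.3304 − 16390.4230 = 2598.9074
Denominator = 9×281.4554 − 42.98² = 2533.0986 − 1847.2804 = 685.8182
b₁(new) = 2598.9074 / 685.8182 = 3.7895

(Same formula on the original sums: (8×1224.4840 − 30.74×309.01) / (8×131.6378 − 30.74²) = 296.9046 / 108.1548 = 2.7452, matching the given fit.)

Step 3: Change in slope
Δβ₁ = 3.7895 − 2.7452 = +1.0443
Relative change = +1.0443 / 2.7452 × 100% = +38.0%
→ the slope increases when the point is added.

Because the point sits above the extension of the original line at a high-leverage x, it tilts the fit up.
In practice: refit with and without it and report both if conclusions differ.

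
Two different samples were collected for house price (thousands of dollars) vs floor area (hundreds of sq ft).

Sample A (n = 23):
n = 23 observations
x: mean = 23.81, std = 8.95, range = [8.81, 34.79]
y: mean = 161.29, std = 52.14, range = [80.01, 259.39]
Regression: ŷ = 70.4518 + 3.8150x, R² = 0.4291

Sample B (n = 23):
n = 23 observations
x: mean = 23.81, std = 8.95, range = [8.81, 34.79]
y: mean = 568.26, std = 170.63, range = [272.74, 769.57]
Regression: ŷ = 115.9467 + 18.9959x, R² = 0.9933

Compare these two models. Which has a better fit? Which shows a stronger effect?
Model B has the better fit (R² = 0.9933 vs 0.4291). Model B shows the stronger effect (|β₁| = 18.9959 vs 3.8150).

Model Comparison:

Which explains more variance? (R²)
- Model A: R² = 0.4291 → 42.91% of variance in house price explained
- Model B: R² = 0.9933 → 99.33% of variance in house price explained
- 0.9933 > 0.4291 → Model B has the better fit

Strength of effect — compare |β₁|:
- Model A: β₁ = 3.8150 → predicted house price rises 3.8150 thousand dollars per additional hundred sq ft of floor area
- Model B: β₁ = 18.9959 → predicted house price rises 18.9959 thousand dollars per additional hundred sq ft of floor area
- |3.8150| < |18.9959| → Model B shows the stronger marginal effect

Note: A steeper slope doesn't make a better model if the scatter around the line is large.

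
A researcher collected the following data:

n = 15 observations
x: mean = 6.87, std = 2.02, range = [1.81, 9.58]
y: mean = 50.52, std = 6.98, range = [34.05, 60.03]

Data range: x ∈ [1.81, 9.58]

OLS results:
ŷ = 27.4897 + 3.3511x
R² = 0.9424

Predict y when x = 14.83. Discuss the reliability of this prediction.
The equation gives ŷ = 77.1865; however x = 14.83 is 5.25 units above the observed range, so this extrapolated value should not be trusted.

Prediction calculation:
ŷ = 27.4897 + 3.3511 × 14.83
ŷ = 77.1865

Reliability:
- Data range: x ∈ [1.81, 9.58]
- Prediction point: x = 14.83 is 5.25 units above the observed range → this is EXTRAPOLATION, not interpolation

Why that matters here:
- R² describes fit only over the sampled x values; it says nothing about behaviour beyond them
- The standard error of prediction grows with (x − x̄)², and x = 14.83 is far from x̄ = 6.87

The R² = 0.9424 only validates the fit within [1.81, 9.58]; treat ŷ = 77.1865 with caution.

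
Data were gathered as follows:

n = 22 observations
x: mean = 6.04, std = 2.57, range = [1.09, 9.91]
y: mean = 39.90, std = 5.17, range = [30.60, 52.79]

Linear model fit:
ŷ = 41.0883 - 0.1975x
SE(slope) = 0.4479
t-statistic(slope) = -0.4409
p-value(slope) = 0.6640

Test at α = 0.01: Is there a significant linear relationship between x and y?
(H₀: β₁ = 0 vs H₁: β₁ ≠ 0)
p-value = 0.6640 ≥ α = 0.01, so we fail to reject H₀. The relationship is not significant.

Hypothesis test for the slope coefficient:

H₀: β₁ = 0 (no linear relationship)
H₁: β₁ ≠ 0 (linear relationship exists)

Test statistic: t = β̂₁ / SE(β̂₁) = -0.1975 / 0.4479 = -0.4409

With df = 20, the two-sided p-value for |t| = 0.4409 is 0.6640.

Decision rule: reject H₀ if p-value < α.
p-value = 0.6640 ≥ α = 0.01 → fail to reject H₀.

There is not sufficient evidence at the 1% significance level to conclude that a linear relationship exists between x and y.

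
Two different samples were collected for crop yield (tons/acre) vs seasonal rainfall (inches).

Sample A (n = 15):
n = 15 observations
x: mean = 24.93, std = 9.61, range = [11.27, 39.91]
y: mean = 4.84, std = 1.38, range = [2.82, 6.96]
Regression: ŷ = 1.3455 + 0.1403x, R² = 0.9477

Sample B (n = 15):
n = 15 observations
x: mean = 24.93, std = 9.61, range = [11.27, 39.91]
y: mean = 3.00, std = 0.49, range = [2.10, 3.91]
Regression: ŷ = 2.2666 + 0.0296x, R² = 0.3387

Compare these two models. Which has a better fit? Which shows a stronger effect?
Model A has the better fit (R² = 0.9477 vs 0.3387). Model A shows the stronger effect (|β₁| = 0.1403 vs 0.0296).

Model Comparison:

Goodness of fit (R²):
- Model A: R² = 0.9477 → 94.77% of variance in crop yield explained
- Model B: R² = 0.3387 → 33.87% of variance in crop yield explained
- 0.9477 > 0.3387 → Model A has the better fit

Strength of effect — compare |β₁|:
- Model A: β₁ = 0.1403 → predicted crop yield rises 0.1403 tons/acre per additional inch of rainfall
- Model B: β₁ = 0.0296 → predicted crop yield rises 0.0296 tons/acre per additional inch of rainfall
- |0.1403| > |0.0296| → Model A shows the stronger marginal effect

Note: A better fit (higher R²) doesn't necessarily mean a more important relationship.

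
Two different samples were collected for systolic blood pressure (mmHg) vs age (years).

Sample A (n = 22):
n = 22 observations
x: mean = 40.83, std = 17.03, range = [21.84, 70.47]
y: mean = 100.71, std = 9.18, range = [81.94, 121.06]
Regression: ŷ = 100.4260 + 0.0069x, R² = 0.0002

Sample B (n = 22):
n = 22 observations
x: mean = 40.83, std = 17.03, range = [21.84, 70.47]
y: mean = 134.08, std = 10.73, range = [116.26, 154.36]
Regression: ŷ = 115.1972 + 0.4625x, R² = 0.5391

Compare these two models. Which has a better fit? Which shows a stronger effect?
Model B has the better fit (R² = 0.5391 vs 0.0002). Model B shows the stronger effect (|β₁| = 0.4625 vs 0.0069).

Model Comparison:

Goodness of fit (R²):
- Model A: R² = 0.0002 → 0.02% of variance in blood pressure explained
- Model B: R² = 0.5391 → 53.91% of variance in blood pressure explained
- 0.5391 > 0.0002 → Model B has the better fit

Strength of effect — compare |β₁|:
- Model A: β₁ = 0.0069 → predicted blood pressure rises 0.0069 mmHg per additional year of age
- Model B: β₁ = 0.4625 → predicted blood pressure rises 0.4625 mmHg per additional year of age
- |0.0069| < |0.4625| → Model B shows the stronger marginal effect

Note: A steeper slope doesn't make a better model if the scatter around the line is large.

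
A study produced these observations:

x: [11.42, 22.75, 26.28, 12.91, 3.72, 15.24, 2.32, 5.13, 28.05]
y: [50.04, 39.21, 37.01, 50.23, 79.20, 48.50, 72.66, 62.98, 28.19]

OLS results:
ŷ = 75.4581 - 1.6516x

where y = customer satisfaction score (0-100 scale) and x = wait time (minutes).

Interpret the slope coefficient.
An increase of one minute in wait time is associated with a 1.6516 points decrease in predicted satisfaction score.

The slope coefficient β₁ = -1.6516 represents the marginal effect of wait time on satisfaction score.

Interpretation:
- Wait time up by 1 minute → predicted satisfaction score decreases by 1.6516 points
- This is a linear approximation: the same per-unit change is assumed across the whole observed x range
- The sign (−) gives the direction; the magnitude 1.6516 gives the size of the effect per minute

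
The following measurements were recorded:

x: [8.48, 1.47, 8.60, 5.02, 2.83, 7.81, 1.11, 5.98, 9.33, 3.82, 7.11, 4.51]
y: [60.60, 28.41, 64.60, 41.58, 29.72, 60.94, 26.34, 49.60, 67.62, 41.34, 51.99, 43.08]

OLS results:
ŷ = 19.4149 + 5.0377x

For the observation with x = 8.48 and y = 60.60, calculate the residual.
Residual = -1.5346

The residual is the difference between the actual value and the predicted value:

Residual = y - ŷ

Step 1: Calculate predicted value
ŷ = 19.4149 + 5.0377 × 8.48
ŷ = 62.1346

Step 2: Calculate residual
Residual = 60.60 - 62.1346
Residual = -1.5346

Interpretation: the model overestimates the actual value by 1.5346 at this point (negative residual → observation lies below the fitted line).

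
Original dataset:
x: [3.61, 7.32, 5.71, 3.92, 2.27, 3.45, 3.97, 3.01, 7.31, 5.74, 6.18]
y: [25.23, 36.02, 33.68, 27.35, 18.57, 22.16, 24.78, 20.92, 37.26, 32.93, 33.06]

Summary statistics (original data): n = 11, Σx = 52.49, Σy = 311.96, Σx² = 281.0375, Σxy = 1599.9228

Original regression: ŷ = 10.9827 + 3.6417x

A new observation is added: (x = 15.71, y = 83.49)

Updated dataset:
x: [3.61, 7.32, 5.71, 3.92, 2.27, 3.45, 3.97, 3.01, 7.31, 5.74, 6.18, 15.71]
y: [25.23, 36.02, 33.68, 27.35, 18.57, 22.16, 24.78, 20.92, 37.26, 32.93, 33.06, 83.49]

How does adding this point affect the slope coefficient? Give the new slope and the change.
Adding the point moves β₁ from 3.6417 to 4.7353, i.e. it increases by 1.0936 (+30.0%).

x = 15.71 lies well outside the original x-range [2.27, 7.32] (x̄ ≈ 4.77), so this observation has high leverage and can move the slope substantially.

Step 1: Update the sums with the new point (n goes from 11 to 12)
Σx  = 52.49 + 15.71 = 68.20
Σy  = 311.96 + 83.49 = 395.45
Σx² = 281.0375 + 15.71² = 281.0375 + 246.8041 = 527.8416
Σxy = 1599.9228 + 15.71×83.49 = 1599.9228 + 1311.6279 = 2911.5507

Step 2: Recompute the slope with b₁ = (nΣxy − ΣxΣy) / (nΣx² − (Σx)²)
Numerator   = 12×2911.5507 − 68.20×395.45 = 34938.6084 − 26969.6900 = 7968.9184
Denominator = 12×527.8416 − 68.20² = 6334.0992 − 4651.2400 = 1682.8592
b₁(new) = 7968.9184 / 1682.8592 = 4.7353

(Same formula on the original sums: (11×1599.9228 − 52.49×311.96) / (11×281.0375 − 52.49²) = 1224.3704 / 336.2124 = 3.6417, matching the given fit.)

Step 3: Change in slope
Δβ₁ = 4.7353 − 3.6417 = +1.0936
Relative change = +1.0936 / 3.6417 × 100% = +30.0%
→ the slope increases when the point is added.

A high-leverage point only changes the slope if it is off the original line; here y = 83.49 is above the original trend, so the slope increases.
In practice: refit with and without it and report both if conclusions differ.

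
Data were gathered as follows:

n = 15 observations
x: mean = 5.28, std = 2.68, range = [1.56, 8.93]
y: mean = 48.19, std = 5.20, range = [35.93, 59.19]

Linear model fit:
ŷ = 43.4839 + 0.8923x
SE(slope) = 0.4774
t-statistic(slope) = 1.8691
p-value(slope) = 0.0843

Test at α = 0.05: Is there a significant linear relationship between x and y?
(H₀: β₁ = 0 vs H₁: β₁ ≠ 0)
p-value = 0.0843 ≥ α = 0.05, so we fail to reject H₀. The relationship is not significant.

Hypothesis test for the slope coefficient:

H₀: β₁ = 0 (no linear relationship)
H₁: β₁ ≠ 0 (linear relationship exists)

Test statistic: t = β̂₁ / SE(β̂₁) = 0.8923 / 0.4774 = 1.8691

With df = 13, the two-sided p-value for |t| = 1.8691 is 0.0843.

Decision rule: reject H₀ if p-value < α.
p-value = 0.0843 ≥ α = 0.05 → fail to reject H₀.

Conclusion: the linear association between x and y is not significant at the 5% level.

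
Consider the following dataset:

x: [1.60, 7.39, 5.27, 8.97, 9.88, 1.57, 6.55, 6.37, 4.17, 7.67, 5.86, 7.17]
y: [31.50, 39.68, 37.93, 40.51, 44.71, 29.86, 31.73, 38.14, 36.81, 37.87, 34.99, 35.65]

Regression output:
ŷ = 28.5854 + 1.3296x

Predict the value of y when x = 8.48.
ŷ = 39.8604

To predict y for x = 8.48, substitute into the regression equation:

ŷ = 28.5854 + 1.3296 × 8.48
ŷ = 28.5854 + 11.2750
ŷ = 39.8604

This is a point prediction; actual observations scatter around it by roughly the residual standard deviation.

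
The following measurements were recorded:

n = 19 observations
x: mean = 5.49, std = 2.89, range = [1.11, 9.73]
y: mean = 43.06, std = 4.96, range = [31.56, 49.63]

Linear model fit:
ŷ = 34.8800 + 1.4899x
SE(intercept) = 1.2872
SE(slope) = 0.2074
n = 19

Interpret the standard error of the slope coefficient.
The slope 1.4899 is pinned down to within about ±0.2074 (one SE) by these data — relative uncertainty 13.9%, i.e. precise.

SE(β̂₁) = s / √Sxx, where s is the residual standard deviation and Sxx = Σ(x − x̄)². It is the yardstick for how far β̂₁ = 1.4899 could plausibly be from the true slope.

Relative precision:
- SE / |β̂₁| = 0.2074 / 1.4899 = 13.9%
- Rule of thumb (under 20%: precise; 20% to under 50%: moderately precise; 50% or more: imprecise) → precise

Link to the t-test: t = β̂₁ / SE(β̂₁) = 1.4899 / 0.2074 = 7.1837, the statistic for H₀: β₁ = 0.

What drives SE(β̂₁): larger n (here n = 19) → smaller SE; wider spread of x values → smaller SE.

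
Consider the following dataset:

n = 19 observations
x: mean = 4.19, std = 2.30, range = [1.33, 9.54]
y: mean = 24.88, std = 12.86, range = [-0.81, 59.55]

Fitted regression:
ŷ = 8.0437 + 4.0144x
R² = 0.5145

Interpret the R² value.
About 51.45% of the variability in y is accounted for by the regression on x (R² = 0.5145) — a moderate linear fit.

R² (coefficient of determination) measures the proportion of variance in y explained by the regression model.

Here R² = 0.5145:
- Explained: 51.45% of the variation in y
- Unexplained (residual): 100% − 51.45% = 48.55%
- Rule of thumb (below 0.3 weak; 0.3 to below 0.7 moderate; 0.7 and above strong) → moderate

Note: R² never decreases when predictors are added, so it should not be used alone to compare models of different size.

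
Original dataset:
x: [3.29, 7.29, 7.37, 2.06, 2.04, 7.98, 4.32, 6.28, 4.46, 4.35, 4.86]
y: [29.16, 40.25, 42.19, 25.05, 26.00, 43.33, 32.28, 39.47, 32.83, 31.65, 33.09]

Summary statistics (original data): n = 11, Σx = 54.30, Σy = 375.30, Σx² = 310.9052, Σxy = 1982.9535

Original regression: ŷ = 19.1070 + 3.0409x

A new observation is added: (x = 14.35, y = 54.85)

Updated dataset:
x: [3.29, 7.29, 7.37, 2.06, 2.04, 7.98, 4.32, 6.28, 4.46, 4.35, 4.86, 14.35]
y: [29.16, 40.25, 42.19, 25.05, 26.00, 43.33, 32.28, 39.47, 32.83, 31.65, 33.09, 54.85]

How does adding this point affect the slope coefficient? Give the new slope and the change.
Adding the point moves β₁ from 3.0409 to 2.4920, i.e. it decreases by 0.5489 (-18.1%).

x = 14.35 lies well outside the original x-range [2.04, 7.98] (x̄ ≈ 4.94), so this observation has high leverage and can move the slope substantially.

Step 1: Update the sums with the new point (n goes from 11 to 12)
Σx  = 54.30 + 14.35 = 68.65
Σy  = 375.30 + 54.85 = 430.15
Σx² = 310.9052 + 14.35² = 310.9052 + 205.9225 = 516.8277
Σxy = 1982.9535 + 14.35×54.85 = 1982.9535 + 787.0975 = 2770.0510

Step 2: Recompute the slope with b₁ = (nΣxy − ΣxΣy) / (nΣx² − (Σx)²)
Numerator   = 12×2770.0510 − 68.65×430.15 = 33240.6120 − 29529.7975 = 3710.8145
Denominator = 12×516.8277 − 68.65² = 6201.9324 − 4712.8225 = 1489.1099
b₁(new) = 3710.8145 / 1489.1099 = 2.4920

(Same formula on the original sums: (11×1982.9535 − 54.30×375.30) / (11×310.9052 − 54.30²) = 1433.6985 / 471.4672 = 3.0409, matching the given fit.)

Step 3: Change in slope
Δβ₁ = 2.4920 − 3.0409 = -0.5489
Relative change = -0.5489 / 3.0409 × 100% = -18.1%
→ the slope decreases when the point is added.

A high-leverage point only changes the slope if it is off the original line; here y = 54.85 is below the original trend, so the slope decreases.
In practice: refit with and without it and report both if conclusions differ; check such a point for data-entry or measurement error.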